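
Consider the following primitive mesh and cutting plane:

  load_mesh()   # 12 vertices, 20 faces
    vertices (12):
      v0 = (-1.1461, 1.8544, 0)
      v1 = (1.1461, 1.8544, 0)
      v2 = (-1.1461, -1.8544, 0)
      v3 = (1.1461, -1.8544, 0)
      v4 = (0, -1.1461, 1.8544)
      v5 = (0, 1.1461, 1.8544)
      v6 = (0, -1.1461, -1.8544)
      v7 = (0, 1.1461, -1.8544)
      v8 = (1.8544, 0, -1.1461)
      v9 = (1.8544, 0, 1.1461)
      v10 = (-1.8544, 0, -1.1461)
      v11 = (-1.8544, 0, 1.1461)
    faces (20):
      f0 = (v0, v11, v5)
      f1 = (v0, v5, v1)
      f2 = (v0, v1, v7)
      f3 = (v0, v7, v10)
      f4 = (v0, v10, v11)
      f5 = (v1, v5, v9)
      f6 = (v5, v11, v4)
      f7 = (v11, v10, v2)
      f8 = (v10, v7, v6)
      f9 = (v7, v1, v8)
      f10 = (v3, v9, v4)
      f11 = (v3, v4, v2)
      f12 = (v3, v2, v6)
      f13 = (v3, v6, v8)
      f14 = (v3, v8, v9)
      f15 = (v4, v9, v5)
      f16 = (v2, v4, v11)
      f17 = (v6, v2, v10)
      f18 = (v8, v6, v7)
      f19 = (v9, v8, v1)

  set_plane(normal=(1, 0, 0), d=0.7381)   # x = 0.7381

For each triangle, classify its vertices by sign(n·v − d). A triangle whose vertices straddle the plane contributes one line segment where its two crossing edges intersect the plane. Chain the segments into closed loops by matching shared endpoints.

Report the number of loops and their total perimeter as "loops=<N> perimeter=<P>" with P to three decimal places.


loops=1 perimeter=10.747

Straddling triangles (10 of 20):
  (v0,v5,v1) [--+] → (0.7381, 1.60225, 0.660148)–(0.7381, 1.8544, 0)  len=0.7067
  (v0,v1,v7) [-+-] → (0.7381, 1.8544, 0)–(0.7381, 1.60225, -0.660148)  len=0.7067
  (v1,v5,v9) [+-+] → (0.7381, 1.60225, 0.660148)–(0.7381, 0.689922, 1.57248)  len=1.2902
  (v7,v1,v8) [-++] → (0.7381, 1.60225, -0.660148)–(0.7381, 0.689922, -1.57248)  len=1.2902
  (v3,v9,v4) [++-] → (0.7381, -0.689922, 1.57248)–(0.7381, -1.60225, 0.660148)  len=1.2902
  (v3,v4,v2) [+--] → (0.7381, -1.60225, 0.660148)–(0.7381, -1.8544, 0)  len=0.7067
  (v3,v2,v6) [+--] → (0.7381, -1.8544, 0)–(0.7381, -1.60225, -0.660148)  len=0.7067
  (v3,v6,v8) [+-+] → (0.7381, -1.60225, -0.660148)–(0.7381, -0.689922, -1.57248)  len=1.2902
  (v4,v9,v5) [-+-] → (0.7381, -0.689922, 1.57248)–(0.7381, 0.689922, 1.57248)  len=1.3798
  (v8,v6,v7) [+--] → (0.7381, -0.689922, -1.57248)–(0.7381, 0.689922, -1.57248)  len=1.3798

Chained into 1 loop(s):
  loop 1: 10 segments, perimeter = 10.7473
Total perimeter = 10.747


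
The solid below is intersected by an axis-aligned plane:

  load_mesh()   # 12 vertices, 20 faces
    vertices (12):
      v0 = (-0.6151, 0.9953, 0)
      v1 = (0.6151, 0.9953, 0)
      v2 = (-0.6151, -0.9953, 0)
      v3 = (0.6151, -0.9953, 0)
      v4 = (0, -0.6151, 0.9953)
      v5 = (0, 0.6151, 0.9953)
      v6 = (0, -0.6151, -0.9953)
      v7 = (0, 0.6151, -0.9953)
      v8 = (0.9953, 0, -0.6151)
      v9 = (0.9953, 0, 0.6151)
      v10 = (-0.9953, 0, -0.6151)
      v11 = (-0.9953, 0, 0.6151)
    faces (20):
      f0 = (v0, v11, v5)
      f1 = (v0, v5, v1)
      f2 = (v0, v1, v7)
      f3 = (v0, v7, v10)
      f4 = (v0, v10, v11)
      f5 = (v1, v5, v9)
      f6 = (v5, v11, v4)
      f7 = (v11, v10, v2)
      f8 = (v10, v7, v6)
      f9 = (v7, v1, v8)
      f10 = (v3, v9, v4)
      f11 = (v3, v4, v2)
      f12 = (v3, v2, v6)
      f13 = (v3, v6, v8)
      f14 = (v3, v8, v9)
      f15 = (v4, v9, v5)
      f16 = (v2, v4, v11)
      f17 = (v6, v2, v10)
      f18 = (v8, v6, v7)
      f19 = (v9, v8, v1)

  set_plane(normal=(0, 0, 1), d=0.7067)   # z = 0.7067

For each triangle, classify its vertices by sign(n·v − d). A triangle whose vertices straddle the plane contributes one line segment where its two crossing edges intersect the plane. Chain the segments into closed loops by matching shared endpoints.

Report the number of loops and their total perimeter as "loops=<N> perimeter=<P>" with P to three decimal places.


Straddling triangles (8 of 20):
  (v0,v11,v5) [--+] → (-0.755507, 0.148193, 0.7067)–(-0.178356, 0.725344, 0.7067)  len=0.8162
  (v0,v5,v1) [-+-] → (-0.178356, 0.725344, 0.7067)–(0.178356, 0.725344, 0.7067)  len=0.3567
  (v1,v5,v9) [-+-] → (0.178356, 0.725344, 0.7067)–(0.755507, 0.148193, 0.7067)  len=0.8162
  (v5,v11,v4) [+-+] → (-0.755507, 0.148193, 0.7067)–(-0.755507, -0.148193, 0.7067)  len=0.2964
  (v3,v9,v4) [--+] → (0.755507, -0.148193, 0.7067)–(0.178356, -0.725344, 0.7067)  len=0.8162
  (v3,v4,v2) [-+-] → (0.178356, -0.725344, 0.7067)–(-0.178356, -0.725344, 0.7067)  len=0.3567
  (v4,v9,v5) [+-+] → (0.755507, -0.148193, 0.7067)–(0.755507, 0.148193, 0.7067)  len=0.2964
  (v2,v4,v11) [-+-] → (-0.178356, -0.725344, 0.7067)–(-0.755507, -0.148193, 0.7067)  len=0.8162

Chained into 1 loop(s):
  loop 1: 8 segments, perimeter = 4.5711
Total perimeter = 4.571

loops=1 perimeter=4.571


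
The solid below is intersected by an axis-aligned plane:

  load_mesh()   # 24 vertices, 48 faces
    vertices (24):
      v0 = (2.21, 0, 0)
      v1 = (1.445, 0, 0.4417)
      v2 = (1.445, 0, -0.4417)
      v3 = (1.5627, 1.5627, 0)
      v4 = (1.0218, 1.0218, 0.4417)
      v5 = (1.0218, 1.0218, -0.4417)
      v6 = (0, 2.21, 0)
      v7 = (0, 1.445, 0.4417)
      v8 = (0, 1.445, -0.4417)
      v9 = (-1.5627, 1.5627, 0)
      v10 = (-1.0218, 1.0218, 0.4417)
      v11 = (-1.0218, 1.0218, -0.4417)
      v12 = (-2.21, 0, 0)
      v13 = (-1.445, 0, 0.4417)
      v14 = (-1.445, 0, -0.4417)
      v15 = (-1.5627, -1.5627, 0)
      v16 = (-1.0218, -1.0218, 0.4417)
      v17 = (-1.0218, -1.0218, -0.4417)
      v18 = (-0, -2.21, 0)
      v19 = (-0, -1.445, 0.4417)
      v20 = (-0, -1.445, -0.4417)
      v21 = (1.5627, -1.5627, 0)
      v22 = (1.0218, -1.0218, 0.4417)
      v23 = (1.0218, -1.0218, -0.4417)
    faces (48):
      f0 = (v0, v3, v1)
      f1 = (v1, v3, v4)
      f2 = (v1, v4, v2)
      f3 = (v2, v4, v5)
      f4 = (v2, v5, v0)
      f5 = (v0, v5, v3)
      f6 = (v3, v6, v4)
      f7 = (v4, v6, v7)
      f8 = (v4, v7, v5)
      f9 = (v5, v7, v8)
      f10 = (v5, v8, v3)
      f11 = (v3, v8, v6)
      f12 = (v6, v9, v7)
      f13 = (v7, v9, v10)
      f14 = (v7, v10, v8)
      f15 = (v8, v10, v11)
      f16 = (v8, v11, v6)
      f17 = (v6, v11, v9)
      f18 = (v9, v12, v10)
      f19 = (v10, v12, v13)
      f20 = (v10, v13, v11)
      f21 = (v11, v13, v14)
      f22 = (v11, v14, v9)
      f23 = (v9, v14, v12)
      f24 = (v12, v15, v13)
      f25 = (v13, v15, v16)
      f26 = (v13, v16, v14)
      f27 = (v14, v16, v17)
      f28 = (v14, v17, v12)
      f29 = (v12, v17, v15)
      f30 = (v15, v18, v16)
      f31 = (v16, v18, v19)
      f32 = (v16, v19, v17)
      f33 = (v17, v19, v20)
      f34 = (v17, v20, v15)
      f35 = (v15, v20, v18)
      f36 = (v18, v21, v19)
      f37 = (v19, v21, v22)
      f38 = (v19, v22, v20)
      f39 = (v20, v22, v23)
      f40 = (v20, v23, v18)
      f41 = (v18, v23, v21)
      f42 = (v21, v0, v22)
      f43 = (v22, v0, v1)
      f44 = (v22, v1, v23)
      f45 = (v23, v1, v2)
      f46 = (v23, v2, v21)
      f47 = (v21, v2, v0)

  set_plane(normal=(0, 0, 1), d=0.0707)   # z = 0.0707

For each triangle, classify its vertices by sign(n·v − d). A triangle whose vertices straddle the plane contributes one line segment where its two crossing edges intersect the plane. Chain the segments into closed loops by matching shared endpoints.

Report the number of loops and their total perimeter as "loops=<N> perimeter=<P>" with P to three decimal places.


loops=2 perimeter=21.630

Straddling triangles (32 of 48):
  (v0,v3,v1) [--+] → (1.54386, 1.31257, 0.0707)–(2.08755, 0, 0.0707)  len=1.4207
  (v1,v3,v4) [+-+] → (1.54386, 1.31257, 0.0707)–(1.47612, 1.47612, 0.0707)  len=0.1770
  (v1,v4,v2) [++-] → (1.19953, 0.592676, 0.0707)–(1.445, 0, 0.0707)  len=0.6415
  (v2,v4,v5) [-+-] → (1.19953, 0.592676, 0.0707)–(1.0218, 1.0218, 0.0707)  len=0.4645
  (v3,v6,v4) [--+] → (0.163553, 2.01981, 0.0707)–(1.47612, 1.47612, 0.0707)  len=1.4207
  (v4,v6,v7) [+-+] → (0.163553, 2.01981, 0.0707)–(0, 2.08755, 0.0707)  len=0.1770
  (v4,v7,v5) [++-] → (0.429124, 1.26727, 0.0707)–(1.0218, 1.0218, 0.0707)  len=0.6415
  (v5,v7,v8) [-+-] → (0.429124, 1.26727, 0.0707)–(0, 1.445, 0.0707)  len=0.4645
  (v6,v9,v7) [--+] → (-1.31257, 1.54386, 0.0707)–(0, 2.08755, 0.0707)  len=1.4207
  (v7,v9,v10) [+-+] → (-1.31257, 1.54386, 0.0707)–(-1.47612, 1.47612, 0.0707)  len=0.1770
  (v7,v10,v8) [++-] → (-0.592676, 1.19953, 0.0707)–(0, 1.445, 0.0707)  len=0.6415
  (v8,v10,v11) [-+-] → (-0.592676, 1.19953, 0.0707)–(-1.0218, 1.0218, 0.0707)  len=0.4645
  (v9,v12,v10) [--+] → (-2.01981, 0.163553, 0.0707)–(-1.47612, 1.47612, 0.0707)  len=1.4207
  (v10,v12,v13) [+-+] → (-2.01981, 0.163553, 0.0707)–(-2.08755, 0, 0.0707)  len=0.1770
  (v10,v13,v11) [++-] → (-1.26727, 0.429124, 0.0707)–(-1.0218, 1.0218, 0.0707)  len=0.6415
  (v11,v13,v14) [-+-] → (-1.26727, 0.429124, 0.0707)–(-1.445, 0, 0.0707)  len=0.4645
  (v12,v15,v13) [--+] → (-1.54386, -1.31257, 0.0707)–(-2.08755, 0, 0.0707)  len=1.4207
  (v13,v15,v16) [+-+] → (-1.54386, -1.31257, 0.0707)–(-1.47612, -1.47612, 0.0707)  len=0.1770
  (v13,v16,v14) [++-] → (-1.19953, -0.592676, 0.0707)–(-1.445, 0, 0.0707)  len=0.6415
  (v14,v16,v17) [-+-] → (-1.19953, -0.592676, 0.0707)–(-1.0218, -1.0218, 0.0707)  len=0.4645
  (v15,v18,v16) [--+] → (-0.163553, -2.01981, 0.0707)–(-1.47612, -1.47612, 0.0707)  len=1.4207
  (v16,v18,v19) [+-+] → (-0.163553, -2.01981, 0.0707)–(0, -2.08755, 0.0707)  len=0.1770
  (v16,v19,v17) [++-] → (-0.429124, -1.26727, 0.0707)–(-1.0218, -1.0218, 0.0707)  len=0.6415
  (v17,v19,v20) [-+-] → (-0.429124, -1.26727, 0.0707)–(0, -1.445, 0.0707)  len=0.4645
  (v18,v21,v19) [--+] → (1.31257, -1.54386, 0.0707)–(0, -2.08755, 0.0707)  len=1.4207
  (v19,v21,v22) [+-+] → (1.31257, -1.54386, 0.0707)–(1.47612, -1.47612, 0.0707)  len=0.1770
  (v19,v22,v20) [++-] → (0.592676, -1.19953, 0.0707)–(0, -1.445, 0.0707)  len=0.6415
  (v20,v22,v23) [-+-] → (0.592676, -1.19953, 0.0707)–(1.0218, -1.0218, 0.0707)  len=0.4645
  (v21,v0,v22) [--+] → (2.01981, -0.163553, 0.0707)–(1.47612, -1.47612, 0.0707)  len=1.4207
  (v22,v0,v1) [+-+] → (2.01981, -0.163553, 0.0707)–(2.08755, 0, 0.0707)  len=0.1770
  (v22,v1,v23) [++-] → (1.26727, -0.429124, 0.0707)–(1.0218, -1.0218, 0.0707)  len=0.6415
  (v23,v1,v2) [-+-] → (1.26727, -0.429124, 0.0707)–(1.445, 0, 0.0707)  len=0.4645

Chained into 2 loop(s):
  loop 1: 16 segments, perimeter = 12.7819
  loop 2: 16 segments, perimeter = 8.8478
Total perimeter = 21.630


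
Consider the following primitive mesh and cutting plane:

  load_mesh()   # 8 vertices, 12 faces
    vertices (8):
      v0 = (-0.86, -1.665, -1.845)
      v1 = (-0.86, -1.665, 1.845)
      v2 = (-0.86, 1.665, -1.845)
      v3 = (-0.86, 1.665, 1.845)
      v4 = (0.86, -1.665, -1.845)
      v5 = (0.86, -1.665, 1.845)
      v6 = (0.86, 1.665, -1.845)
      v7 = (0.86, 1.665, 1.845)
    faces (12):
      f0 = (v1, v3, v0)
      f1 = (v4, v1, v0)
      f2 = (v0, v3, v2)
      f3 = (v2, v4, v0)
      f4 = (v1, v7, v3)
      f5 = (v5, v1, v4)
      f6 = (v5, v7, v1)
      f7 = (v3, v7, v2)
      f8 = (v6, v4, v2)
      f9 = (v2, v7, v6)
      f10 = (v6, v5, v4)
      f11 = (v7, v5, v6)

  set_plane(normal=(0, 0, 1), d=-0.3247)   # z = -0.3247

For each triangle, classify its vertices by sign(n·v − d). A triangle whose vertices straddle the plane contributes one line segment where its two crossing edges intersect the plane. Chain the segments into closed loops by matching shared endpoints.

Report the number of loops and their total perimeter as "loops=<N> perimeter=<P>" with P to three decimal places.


loops=1 perimeter=10.100

Straddling triangles (8 of 12):
  (v1,v3,v0) [++-] → (-0.86, -0.293022, -0.3247)–(-0.86, -1.665, -0.3247)  len=1.3720
  (v4,v1,v0) [-+-] → (0.151351, -1.665, -0.3247)–(-0.86, -1.665, -0.3247)  len=1.0114
  (v0,v3,v2) [-+-] → (-0.86, -0.293022, -0.3247)–(-0.86, 1.665, -0.3247)  len=1.9580
  (v5,v1,v4) [++-] → (0.151351, -1.665, -0.3247)–(0.86, -1.665, -0.3247)  len=0.7086
  (v3,v7,v2) [++-] → (-0.151351, 1.665, -0.3247)–(-0.86, 1.665, -0.3247)  len=0.7086
  (v2,v7,v6) [-+-] → (-0.151351, 1.665, -0.3247)–(0.86, 1.665, -0.3247)  len=1.0114
  (v6,v5,v4) [-+-] → (0.86, 0.293022, -0.3247)–(0.86, -1.665, -0.3247)  len=1.9580
  (v7,v5,v6) [++-] → (0.86, 0.293022, -0.3247)–(0.86, 1.665, -0.3247)  len=1.3720

Chained into 1 loop(s):
  loop 1: 8 segments, perimeter = 10.1000
Total perimeter = 10.100


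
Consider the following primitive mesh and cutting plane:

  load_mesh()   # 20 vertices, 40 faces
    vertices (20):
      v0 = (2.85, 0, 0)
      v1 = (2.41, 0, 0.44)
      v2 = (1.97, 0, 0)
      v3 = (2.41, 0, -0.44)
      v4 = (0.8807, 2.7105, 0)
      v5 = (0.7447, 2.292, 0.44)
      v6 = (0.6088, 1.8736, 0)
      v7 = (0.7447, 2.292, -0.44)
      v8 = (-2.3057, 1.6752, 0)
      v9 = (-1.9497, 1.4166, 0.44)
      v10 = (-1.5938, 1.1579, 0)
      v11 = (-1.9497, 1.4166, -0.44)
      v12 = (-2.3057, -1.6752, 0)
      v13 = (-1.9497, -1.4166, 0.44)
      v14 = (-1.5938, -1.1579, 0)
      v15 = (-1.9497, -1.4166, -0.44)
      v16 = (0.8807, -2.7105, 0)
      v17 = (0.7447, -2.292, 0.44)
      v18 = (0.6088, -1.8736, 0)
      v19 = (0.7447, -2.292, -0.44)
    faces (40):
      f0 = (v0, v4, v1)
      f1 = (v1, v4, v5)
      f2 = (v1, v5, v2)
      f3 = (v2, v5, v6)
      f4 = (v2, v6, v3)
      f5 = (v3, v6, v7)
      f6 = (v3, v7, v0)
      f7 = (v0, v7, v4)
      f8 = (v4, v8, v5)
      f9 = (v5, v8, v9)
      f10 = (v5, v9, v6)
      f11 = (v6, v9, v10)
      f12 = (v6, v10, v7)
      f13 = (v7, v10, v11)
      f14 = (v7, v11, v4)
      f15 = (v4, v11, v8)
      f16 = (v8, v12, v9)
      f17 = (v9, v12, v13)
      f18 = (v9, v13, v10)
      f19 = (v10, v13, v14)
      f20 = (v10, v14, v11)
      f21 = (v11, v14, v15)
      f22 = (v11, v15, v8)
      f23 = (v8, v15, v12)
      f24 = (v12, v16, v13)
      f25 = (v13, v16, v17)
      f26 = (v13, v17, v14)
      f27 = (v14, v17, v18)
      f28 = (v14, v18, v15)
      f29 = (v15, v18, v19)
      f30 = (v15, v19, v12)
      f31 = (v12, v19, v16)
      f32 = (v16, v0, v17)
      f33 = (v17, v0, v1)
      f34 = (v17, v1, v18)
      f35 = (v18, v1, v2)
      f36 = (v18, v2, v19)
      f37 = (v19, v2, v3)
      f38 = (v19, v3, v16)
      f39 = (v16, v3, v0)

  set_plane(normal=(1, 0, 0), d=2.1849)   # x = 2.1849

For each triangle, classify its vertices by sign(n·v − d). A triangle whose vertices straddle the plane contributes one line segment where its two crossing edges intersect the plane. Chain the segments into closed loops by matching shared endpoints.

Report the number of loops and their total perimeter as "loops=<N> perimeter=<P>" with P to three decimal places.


loops=1 perimeter=4.526

Straddling triangles (14 of 40):
  (v0,v4,v1) [+-+] → (2.1849, 0.915429, 0)–(2.1849, 0.398963, 0.375236)  len=0.6384
  (v1,v4,v5) [+--] → (2.1849, 0.398963, 0.375236)–(2.1849, 0.309812, 0.44)  len=0.1102
  (v1,v5,v2) [+--] → (2.1849, 0.309812, 0.44)–(2.1849, 0, 0.2149)  len=0.3830
  (v2,v6,v3) [--+] → (2.1849, 0.234148, -0.385012)–(2.1849, 0, -0.2149)  len=0.2894
  (v3,v6,v7) [+--] → (2.1849, 0.234148, -0.385012)–(2.1849, 0.309812, -0.44)  len=0.0935
  (v3,v7,v0) [+-+] → (2.1849, 0.309812, -0.44)–(2.1849, 0.724082, -0.139003)  len=0.5121
  (v0,v7,v4) [+--] → (2.1849, 0.724082, -0.139003)–(2.1849, 0.915429, 0)  len=0.2365
  (v16,v0,v17) [-+-] → (2.1849, -0.915429, 0)–(2.1849, -0.724082, 0.139003)  len=0.2365
  (v17,v0,v1) [-++] → (2.1849, -0.724082, 0.139003)–(2.1849, -0.309812, 0.44)  len=0.5121
  (v17,v1,v18) [-+-] → (2.1849, -0.309812, 0.44)–(2.1849, -0.234148, 0.385012)  len=0.0935
  (v18,v1,v2) [-+-] → (2.1849, -0.234148, 0.385012)–(2.1849, 0, 0.2149)  len=0.2894
  (v19,v2,v3) [--+] → (2.1849, 0, -0.2149)–(2.1849, -0.309812, -0.44)  len=0.3830
  (v19,v3,v16) [-+-] → (2.1849, -0.309812, -0.44)–(2.1849, -0.398963, -0.375236)  len=0.1102
  (v16,v3,v0) [-++] → (2.1849, -0.398963, -0.375236)–(2.1849, -0.915429, 0)  len=0.6384

Chained into 1 loop(s):
  loop 1: 14 segments, perimeter = 4.5261
Total perimeter = 4.526


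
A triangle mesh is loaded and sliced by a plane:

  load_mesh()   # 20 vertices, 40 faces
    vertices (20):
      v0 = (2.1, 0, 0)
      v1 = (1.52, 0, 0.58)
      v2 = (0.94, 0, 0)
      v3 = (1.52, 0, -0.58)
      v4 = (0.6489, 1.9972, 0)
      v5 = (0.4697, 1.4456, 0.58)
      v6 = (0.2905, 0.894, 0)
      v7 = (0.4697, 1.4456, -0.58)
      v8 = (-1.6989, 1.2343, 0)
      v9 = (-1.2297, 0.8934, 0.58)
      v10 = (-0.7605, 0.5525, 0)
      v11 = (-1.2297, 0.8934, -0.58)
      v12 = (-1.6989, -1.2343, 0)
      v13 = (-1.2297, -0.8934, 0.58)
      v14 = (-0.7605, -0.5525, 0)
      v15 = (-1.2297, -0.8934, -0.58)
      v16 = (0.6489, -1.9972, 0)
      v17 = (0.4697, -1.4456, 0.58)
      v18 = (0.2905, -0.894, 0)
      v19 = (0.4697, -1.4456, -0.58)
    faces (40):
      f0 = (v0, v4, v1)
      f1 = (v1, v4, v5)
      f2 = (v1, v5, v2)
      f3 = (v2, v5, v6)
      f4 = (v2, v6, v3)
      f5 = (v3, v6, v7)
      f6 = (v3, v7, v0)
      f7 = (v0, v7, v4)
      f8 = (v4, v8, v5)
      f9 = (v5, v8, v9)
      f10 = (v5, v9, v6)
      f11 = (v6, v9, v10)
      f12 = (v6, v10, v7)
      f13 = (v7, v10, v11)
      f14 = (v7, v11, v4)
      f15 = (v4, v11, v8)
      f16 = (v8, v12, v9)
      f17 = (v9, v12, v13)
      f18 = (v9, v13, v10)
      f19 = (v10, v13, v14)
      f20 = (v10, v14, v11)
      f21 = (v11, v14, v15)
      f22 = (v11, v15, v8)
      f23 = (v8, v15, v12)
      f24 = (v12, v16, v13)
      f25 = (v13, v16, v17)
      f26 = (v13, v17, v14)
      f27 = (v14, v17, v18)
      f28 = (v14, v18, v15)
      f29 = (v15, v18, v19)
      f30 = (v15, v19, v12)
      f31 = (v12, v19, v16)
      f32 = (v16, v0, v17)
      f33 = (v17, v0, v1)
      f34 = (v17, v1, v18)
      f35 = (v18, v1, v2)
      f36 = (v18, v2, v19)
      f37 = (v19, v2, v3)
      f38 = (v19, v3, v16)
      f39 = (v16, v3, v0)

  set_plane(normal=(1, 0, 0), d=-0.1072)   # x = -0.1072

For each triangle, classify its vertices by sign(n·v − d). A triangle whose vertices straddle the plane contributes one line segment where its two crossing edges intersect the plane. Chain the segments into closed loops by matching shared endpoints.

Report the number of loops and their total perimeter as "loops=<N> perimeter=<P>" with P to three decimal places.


Straddling triangles (16 of 40):
  (v4,v8,v5) [+-+] → (-0.1072, 1.75151, 0)–(-0.1072, 1.38939, 0.425706)  len=0.5589
  (v5,v8,v9) [+--] → (-0.1072, 1.38939, 0.425706)–(-0.1072, 1.25814, 0.58)  len=0.2026
  (v5,v9,v6) [+-+] → (-0.1072, 1.25814, 0.58)–(-0.1072, 0.893843, 0.151734)  len=0.5623
  (v6,v9,v10) [+--] → (-0.1072, 0.893843, 0.151734)–(-0.1072, 0.764776, 0)  len=0.1992
  (v6,v10,v7) [+-+] → (-0.1072, 0.764776, 0)–(-0.1072, 1.02678, -0.30801)  len=0.4044
  (v7,v10,v11) [+--] → (-0.1072, 1.02678, -0.30801)–(-0.1072, 1.25814, -0.58)  len=0.3571
  (v7,v11,v4) [+-+] → (-0.1072, 1.25814, -0.58)–(-0.1072, 1.55294, -0.233439)  len=0.4550
  (v4,v11,v8) [+--] → (-0.1072, 1.55294, -0.233439)–(-0.1072, 1.75151, 0)  len=0.3065
  (v12,v16,v13) [-+-] → (-0.1072, -1.75151, 0)–(-0.1072, -1.55294, 0.233439)  len=0.3065
  (v13,v16,v17) [-++] → (-0.1072, -1.55294, 0.233439)–(-0.1072, -1.25814, 0.58)  len=0.4550
  (v13,v17,v14) [-+-] → (-0.1072, -1.25814, 0.58)–(-0.1072, -1.02678, 0.30801)  len=0.3571
  (v14,v17,v18) [-++] → (-0.1072, -1.02678, 0.30801)–(-0.1072, -0.764776, 0)  len=0.4044
  (v14,v18,v15) [-+-] → (-0.1072, -0.764776, 0)–(-0.1072, -0.893843, -0.151734)  len=0.1992
  (v15,v18,v19) [-++] → (-0.1072, -0.893843, -0.151734)–(-0.1072, -1.25814, -0.58)  len=0.5623
  (v15,v19,v12) [-+-] → (-0.1072, -1.25814, -0.58)–(-0.1072, -1.38939, -0.425706)  len=0.2026
  (v12,v19,v16) [-++] → (-0.1072, -1.38939, -0.425706)–(-0.1072, -1.75151, 0)  len=0.5589

Chained into 2 loop(s):
  loop 1: 8 segments, perimeter = 3.0458
  loop 2: 8 segments, perimeter = 3.0458
Total perimeter = 6.092

loops=2 perimeter=6.092


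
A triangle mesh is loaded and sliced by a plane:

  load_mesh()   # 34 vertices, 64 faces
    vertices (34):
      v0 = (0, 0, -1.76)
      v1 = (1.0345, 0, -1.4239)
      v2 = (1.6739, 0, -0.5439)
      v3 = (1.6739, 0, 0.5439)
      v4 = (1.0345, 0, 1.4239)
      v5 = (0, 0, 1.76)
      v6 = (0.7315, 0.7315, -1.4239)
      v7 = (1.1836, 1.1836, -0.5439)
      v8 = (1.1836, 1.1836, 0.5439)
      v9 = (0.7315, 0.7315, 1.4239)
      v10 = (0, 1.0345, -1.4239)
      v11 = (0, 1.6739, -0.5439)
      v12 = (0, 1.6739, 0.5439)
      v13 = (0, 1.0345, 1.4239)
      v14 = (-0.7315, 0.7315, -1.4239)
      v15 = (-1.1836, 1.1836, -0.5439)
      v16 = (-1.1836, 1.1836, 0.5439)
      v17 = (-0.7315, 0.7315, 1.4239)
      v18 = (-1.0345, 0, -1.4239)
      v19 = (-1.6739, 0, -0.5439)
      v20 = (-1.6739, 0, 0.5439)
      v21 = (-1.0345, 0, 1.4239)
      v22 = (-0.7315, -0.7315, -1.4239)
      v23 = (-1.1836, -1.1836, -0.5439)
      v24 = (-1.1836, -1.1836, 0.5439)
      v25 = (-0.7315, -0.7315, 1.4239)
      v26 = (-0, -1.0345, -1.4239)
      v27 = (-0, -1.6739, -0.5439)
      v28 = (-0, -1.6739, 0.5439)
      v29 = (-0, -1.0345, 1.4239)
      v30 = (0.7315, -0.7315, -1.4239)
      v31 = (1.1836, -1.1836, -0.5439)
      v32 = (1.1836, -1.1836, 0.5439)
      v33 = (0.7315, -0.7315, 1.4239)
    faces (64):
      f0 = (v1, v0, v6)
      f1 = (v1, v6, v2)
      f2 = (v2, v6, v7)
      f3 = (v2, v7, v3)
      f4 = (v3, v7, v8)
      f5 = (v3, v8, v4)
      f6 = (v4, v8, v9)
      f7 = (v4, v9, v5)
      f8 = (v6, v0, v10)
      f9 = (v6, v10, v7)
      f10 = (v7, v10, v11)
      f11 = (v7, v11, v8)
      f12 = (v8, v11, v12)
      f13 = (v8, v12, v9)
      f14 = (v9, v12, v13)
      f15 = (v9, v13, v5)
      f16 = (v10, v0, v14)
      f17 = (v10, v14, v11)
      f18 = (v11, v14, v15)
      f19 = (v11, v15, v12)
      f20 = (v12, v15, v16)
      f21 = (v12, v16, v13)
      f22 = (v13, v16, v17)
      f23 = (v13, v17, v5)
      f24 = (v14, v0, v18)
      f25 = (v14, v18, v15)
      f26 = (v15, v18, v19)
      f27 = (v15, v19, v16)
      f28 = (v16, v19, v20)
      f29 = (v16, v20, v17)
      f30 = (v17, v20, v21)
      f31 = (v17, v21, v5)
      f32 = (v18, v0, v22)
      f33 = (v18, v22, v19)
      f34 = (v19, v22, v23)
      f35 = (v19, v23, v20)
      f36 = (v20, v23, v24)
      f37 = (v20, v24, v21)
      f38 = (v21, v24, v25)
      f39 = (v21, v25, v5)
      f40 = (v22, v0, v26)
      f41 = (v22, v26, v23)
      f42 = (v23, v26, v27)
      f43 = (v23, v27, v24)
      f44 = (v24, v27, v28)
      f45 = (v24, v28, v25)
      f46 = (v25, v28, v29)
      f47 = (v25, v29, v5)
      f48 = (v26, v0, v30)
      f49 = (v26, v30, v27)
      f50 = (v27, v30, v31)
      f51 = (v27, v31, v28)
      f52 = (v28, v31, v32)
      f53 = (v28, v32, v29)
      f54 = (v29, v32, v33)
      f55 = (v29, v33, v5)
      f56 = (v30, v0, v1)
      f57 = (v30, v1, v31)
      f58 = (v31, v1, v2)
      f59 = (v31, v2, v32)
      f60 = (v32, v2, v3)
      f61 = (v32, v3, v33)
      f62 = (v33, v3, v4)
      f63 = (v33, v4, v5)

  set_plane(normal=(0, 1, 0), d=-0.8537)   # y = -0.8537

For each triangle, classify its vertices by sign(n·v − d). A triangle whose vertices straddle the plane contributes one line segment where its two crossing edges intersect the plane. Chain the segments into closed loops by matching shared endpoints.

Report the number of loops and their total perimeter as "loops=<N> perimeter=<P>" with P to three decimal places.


loops=1 perimeter=9.033

Straddling triangles (20 of 64):
  (v19,v22,v23) [++-] → (-0.8537, -0.8537, -1.18604)–(-1.32026, -0.8537, -0.5439)  len=0.7937
  (v19,v23,v20) [+-+] → (-1.32026, -0.8537, -0.5439)–(-1.32026, -0.8537, -0.240702)  len=0.3032
  (v20,v23,v24) [+--] → (-1.32026, -0.8537, -0.240702)–(-1.32026, -0.8537, 0.5439)  len=0.7846
  (v20,v24,v21) [+-+] → (-1.32026, -0.8537, 0.5439)–(-1.14204, -0.8537, 0.789179)  len=0.3032
  (v21,v24,v25) [+-+] → (-1.14204, -0.8537, 0.789179)–(-0.8537, -0.8537, 1.18604)  len=0.4906
  (v22,v0,v26) [++-] → (0, -0.8537, -1.48264)–(-0.436486, -0.8537, -1.4239)  len=0.4404
  (v22,v26,v23) [+--] → (-0.436486, -0.8537, -1.4239)–(-0.8537, -0.8537, -1.18604)  len=0.4803
  (v24,v28,v25) [--+] → (-0.636647, -0.8537, 1.30979)–(-0.8537, -0.8537, 1.18604)  len=0.2499
  (v25,v28,v29) [+--] → (-0.636647, -0.8537, 1.30979)–(-0.436486, -0.8537, 1.4239)  len=0.2304
  (v25,v29,v5) [+-+] → (-0.436486, -0.8537, 1.4239)–(0, -0.8537, 1.48264)  len=0.4404
  (v26,v0,v30) [-++] → (0, -0.8537, -1.48264)–(0.436486, -0.8537, -1.4239)  len=0.4404
  (v26,v30,v27) [-+-] → (0.436486, -0.8537, -1.4239)–(0.636647, -0.8537, -1.30979)  len=0.2304
  (v27,v30,v31) [-+-] → (0.636647, -0.8537, -1.30979)–(0.8537, -0.8537, -1.18604)  len=0.2499
  (v29,v32,v33) [--+] → (0.8537, -0.8537, 1.18604)–(0.436486, -0.8537, 1.4239)  len=0.4803
  (v29,v33,v5) [-++] → (0.436486, -0.8537, 1.4239)–(0, -0.8537, 1.48264)  len=0.4404
  (v30,v1,v31) [++-] → (1.14204, -0.8537, -0.789179)–(0.8537, -0.8537, -1.18604)  len=0.4906
  (v31,v1,v2) [-++] → (1.14204, -0.8537, -0.789179)–(1.32026, -0.8537, -0.5439)  len=0.3032
  (v31,v2,v32) [-+-] → (1.32026, -0.8537, -0.5439)–(1.32026, -0.8537, 0.240702)  len=0.7846
  (v32,v2,v3) [-++] → (1.32026, -0.8537, 0.240702)–(1.32026, -0.8537, 0.5439)  len=0.3032
  (v32,v3,v33) [-++] → (1.32026, -0.8537, 0.5439)–(0.8537, -0.8537, 1.18604)  len=0.7937

Chained into 1 loop(s):
  loop 1: 20 segments, perimeter = 9.0333
Total perimeter = 9.033


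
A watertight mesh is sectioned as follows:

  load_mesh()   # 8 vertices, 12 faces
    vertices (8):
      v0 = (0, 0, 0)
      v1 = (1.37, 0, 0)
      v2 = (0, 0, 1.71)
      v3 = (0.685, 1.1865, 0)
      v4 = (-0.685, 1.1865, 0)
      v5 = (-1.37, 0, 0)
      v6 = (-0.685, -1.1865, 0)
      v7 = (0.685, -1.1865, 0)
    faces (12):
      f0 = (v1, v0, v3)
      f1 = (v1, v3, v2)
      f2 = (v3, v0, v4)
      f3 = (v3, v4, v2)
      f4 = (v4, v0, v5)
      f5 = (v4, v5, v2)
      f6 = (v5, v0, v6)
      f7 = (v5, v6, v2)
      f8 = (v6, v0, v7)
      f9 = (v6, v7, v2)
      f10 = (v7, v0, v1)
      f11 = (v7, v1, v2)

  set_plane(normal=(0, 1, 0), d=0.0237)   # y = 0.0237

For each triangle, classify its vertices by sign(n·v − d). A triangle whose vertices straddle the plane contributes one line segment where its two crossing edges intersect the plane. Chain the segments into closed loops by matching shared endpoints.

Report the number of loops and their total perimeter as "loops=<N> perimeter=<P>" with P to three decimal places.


loops=1 perimeter=7.035

Straddling triangles (6 of 12):
  (v1,v0,v3) [--+] → (0.0136827, 0.0237, 0)–(1.35632, 0.0237, 0)  len=1.3426
  (v1,v3,v2) [-+-] → (1.35632, 0.0237, 0)–(0.0136827, 0.0237, 1.67584)  len=2.1474
  (v3,v0,v4) [+-+] → (0.0136827, 0.0237, 0)–(-0.0136827, 0.0237, 0)  len=0.0274
  (v3,v4,v2) [++-] → (-0.0136827, 0.0237, 1.67584)–(0.0136827, 0.0237, 1.67584)  len=0.0274
  (v4,v0,v5) [+--] → (-0.0136827, 0.0237, 0)–(-1.35632, 0.0237, 0)  len=1.3426
  (v4,v5,v2) [+--] → (-1.35632, 0.0237, 0)–(-0.0136827, 0.0237, 1.67584)  len=2.1474

Chained into 1 loop(s):
  loop 1: 6 segments, perimeter = 7.0347
Total perimeter = 7.035


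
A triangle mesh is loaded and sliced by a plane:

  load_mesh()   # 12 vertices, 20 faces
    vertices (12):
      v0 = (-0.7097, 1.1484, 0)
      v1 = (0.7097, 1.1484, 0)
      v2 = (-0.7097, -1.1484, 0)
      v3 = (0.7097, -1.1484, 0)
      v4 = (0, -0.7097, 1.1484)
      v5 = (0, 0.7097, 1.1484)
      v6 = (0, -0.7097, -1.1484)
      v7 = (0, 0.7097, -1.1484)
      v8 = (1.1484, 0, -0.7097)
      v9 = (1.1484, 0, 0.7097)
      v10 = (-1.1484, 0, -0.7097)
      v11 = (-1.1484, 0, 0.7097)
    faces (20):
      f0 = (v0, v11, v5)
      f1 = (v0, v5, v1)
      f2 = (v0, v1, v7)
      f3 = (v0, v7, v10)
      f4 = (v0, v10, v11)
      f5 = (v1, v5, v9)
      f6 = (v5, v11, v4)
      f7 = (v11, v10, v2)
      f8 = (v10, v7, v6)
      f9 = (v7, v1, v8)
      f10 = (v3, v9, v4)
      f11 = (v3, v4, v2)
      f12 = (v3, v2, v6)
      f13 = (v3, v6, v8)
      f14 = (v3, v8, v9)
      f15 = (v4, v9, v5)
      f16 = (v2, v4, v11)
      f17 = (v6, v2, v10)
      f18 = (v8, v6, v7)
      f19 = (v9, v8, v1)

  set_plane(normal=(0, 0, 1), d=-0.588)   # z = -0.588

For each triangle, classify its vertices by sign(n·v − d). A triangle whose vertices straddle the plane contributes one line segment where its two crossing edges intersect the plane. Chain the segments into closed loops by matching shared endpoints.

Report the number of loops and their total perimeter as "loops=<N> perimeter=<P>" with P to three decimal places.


Straddling triangles (10 of 20):
  (v0,v1,v7) [++-] → (0.346322, 0.923778, -0.588)–(-0.346322, 0.923778, -0.588)  len=0.6926
  (v0,v7,v10) [+--] → (-0.346322, 0.923778, -0.588)–(-1.07317, 0.196929, -0.588)  len=1.0279
  (v0,v10,v11) [+-+] → (-1.07317, 0.196929, -0.588)–(-1.1484, 0, -0.588)  len=0.2108
  (v11,v10,v2) [+-+] → (-1.1484, 0, -0.588)–(-1.07317, -0.196929, -0.588)  len=0.2108
  (v7,v1,v8) [-+-] → (0.346322, 0.923778, -0.588)–(1.07317, 0.196929, -0.588)  len=1.0279
  (v3,v2,v6) [++-] → (-0.346322, -0.923778, -0.588)–(0.346322, -0.923778, -0.588)  len=0.6926
  (v3,v6,v8) [+--] → (0.346322, -0.923778, -0.588)–(1.07317, -0.196929, -0.588)  len=1.0279
  (v3,v8,v9) [+-+] → (1.07317, -0.196929, -0.588)–(1.1484, 0, -0.588)  len=0.2108
  (v6,v2,v10) [-+-] → (-0.346322, -0.923778, -0.588)–(-1.07317, -0.196929, -0.588)  len=1.0279
  (v9,v8,v1) [+-+] → (1.1484, 0, -0.588)–(1.07317, 0.196929, -0.588)  len=0.2108

Chained into 1 loop(s):
  loop 1: 10 segments, perimeter = 6.3402
Total perimeter = 6.340

loops=1 perimeter=6.340


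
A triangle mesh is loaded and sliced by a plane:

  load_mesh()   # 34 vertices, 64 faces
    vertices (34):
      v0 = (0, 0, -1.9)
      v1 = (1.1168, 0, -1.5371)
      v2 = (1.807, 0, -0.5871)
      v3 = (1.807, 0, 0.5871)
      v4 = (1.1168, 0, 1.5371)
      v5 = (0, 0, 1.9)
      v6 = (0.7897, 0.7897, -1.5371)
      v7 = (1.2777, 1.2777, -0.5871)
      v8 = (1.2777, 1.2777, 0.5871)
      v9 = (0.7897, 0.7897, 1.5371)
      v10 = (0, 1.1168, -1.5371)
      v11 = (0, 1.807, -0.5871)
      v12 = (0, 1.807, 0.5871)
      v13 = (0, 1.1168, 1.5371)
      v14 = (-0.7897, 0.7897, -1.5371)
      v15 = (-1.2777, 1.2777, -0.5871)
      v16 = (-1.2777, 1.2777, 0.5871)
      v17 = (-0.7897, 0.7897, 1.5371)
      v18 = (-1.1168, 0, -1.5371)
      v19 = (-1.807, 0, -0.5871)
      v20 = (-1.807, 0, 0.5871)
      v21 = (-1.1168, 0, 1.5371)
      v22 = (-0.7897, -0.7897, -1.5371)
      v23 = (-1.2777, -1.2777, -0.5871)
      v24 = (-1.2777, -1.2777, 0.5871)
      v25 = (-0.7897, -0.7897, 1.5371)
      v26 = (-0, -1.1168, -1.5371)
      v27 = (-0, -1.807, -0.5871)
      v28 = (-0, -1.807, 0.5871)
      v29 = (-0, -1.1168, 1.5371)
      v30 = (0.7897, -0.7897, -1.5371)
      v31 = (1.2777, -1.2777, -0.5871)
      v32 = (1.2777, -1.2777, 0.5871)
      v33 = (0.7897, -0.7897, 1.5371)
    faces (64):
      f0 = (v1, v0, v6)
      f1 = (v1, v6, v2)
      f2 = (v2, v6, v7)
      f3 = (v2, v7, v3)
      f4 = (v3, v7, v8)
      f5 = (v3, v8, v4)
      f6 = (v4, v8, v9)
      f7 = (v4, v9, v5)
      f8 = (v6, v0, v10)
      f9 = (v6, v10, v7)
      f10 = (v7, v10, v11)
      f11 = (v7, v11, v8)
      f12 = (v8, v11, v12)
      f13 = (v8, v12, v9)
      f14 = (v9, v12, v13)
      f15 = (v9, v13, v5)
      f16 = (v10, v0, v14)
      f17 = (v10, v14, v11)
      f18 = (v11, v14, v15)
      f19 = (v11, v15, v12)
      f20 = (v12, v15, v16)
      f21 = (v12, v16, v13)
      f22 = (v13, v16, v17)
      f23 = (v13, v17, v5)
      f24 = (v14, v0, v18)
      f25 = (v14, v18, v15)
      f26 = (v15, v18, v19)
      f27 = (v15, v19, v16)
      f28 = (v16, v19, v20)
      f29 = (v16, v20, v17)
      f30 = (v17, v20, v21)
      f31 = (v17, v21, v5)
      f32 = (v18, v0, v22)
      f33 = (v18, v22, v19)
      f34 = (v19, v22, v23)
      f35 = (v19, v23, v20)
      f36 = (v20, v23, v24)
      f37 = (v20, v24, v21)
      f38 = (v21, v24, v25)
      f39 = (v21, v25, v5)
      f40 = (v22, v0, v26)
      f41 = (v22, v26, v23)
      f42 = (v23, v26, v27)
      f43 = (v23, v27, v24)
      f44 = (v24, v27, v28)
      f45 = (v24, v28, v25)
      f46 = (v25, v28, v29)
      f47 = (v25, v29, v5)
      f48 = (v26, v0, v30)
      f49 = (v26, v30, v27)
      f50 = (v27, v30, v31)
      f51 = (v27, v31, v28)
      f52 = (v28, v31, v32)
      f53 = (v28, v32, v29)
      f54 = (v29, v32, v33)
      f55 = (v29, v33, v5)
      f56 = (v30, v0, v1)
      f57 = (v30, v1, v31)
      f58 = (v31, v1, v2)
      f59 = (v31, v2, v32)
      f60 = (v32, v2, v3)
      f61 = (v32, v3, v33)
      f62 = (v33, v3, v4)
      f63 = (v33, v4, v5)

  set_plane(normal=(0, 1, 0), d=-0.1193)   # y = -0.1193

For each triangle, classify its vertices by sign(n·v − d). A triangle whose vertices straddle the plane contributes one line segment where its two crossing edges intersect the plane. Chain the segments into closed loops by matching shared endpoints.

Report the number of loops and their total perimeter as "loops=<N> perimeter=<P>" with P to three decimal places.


Straddling triangles (20 of 64):
  (v18,v0,v22) [++-] → (-0.1193, -0.1193, -1.84518)–(-1.06738, -0.1193, -1.5371)  len=0.9969
  (v18,v22,v19) [+-+] → (-1.06738, -0.1193, -1.5371)–(-1.65332, -0.1193, -0.730617)  len=0.9969
  (v19,v22,v23) [+--] → (-1.65332, -0.1193, -0.730617)–(-1.75758, -0.1193, -0.5871)  len=0.1774
  (v19,v23,v20) [+-+] → (-1.75758, -0.1193, -0.5871)–(-1.75758, -0.1193, 0.477464)  len=1.0646
  (v20,v23,v24) [+--] → (-1.75758, -0.1193, 0.477464)–(-1.75758, -0.1193, 0.5871)  len=0.1096
  (v20,v24,v21) [+-+] → (-1.75758, -0.1193, 0.5871)–(-1.13182, -0.1193, 1.4484)  len=1.0646
  (v21,v24,v25) [+--] → (-1.13182, -0.1193, 1.4484)–(-1.06738, -0.1193, 1.5371)  len=0.1096
  (v21,v25,v5) [+-+] → (-1.06738, -0.1193, 1.5371)–(-0.1193, -0.1193, 1.84518)  len=0.9969
  (v22,v0,v26) [-+-] → (-0.1193, -0.1193, -1.84518)–(0, -0.1193, -1.86123)  len=0.1204
  (v25,v29,v5) [--+] → (0, -0.1193, 1.86123)–(-0.1193, -0.1193, 1.84518)  len=0.1204
  (v26,v0,v30) [-+-] → (0, -0.1193, -1.86123)–(0.1193, -0.1193, -1.84518)  len=0.1204
  (v29,v33,v5) [--+] → (0.1193, -0.1193, 1.84518)–(0, -0.1193, 1.86123)  len=0.1204
  (v30,v0,v1) [-++] → (0.1193, -0.1193, -1.84518)–(1.06738, -0.1193, -1.5371)  len=0.9969
  (v30,v1,v31) [-+-] → (1.06738, -0.1193, -1.5371)–(1.13182, -0.1193, -1.4484)  len=0.1096
  (v31,v1,v2) [-++] → (1.13182, -0.1193, -1.4484)–(1.75758, -0.1193, -0.5871)  len=1.0646
  (v31,v2,v32) [-+-] → (1.75758, -0.1193, -0.5871)–(1.75758, -0.1193, -0.477464)  len=0.1096
  (v32,v2,v3) [-++] → (1.75758, -0.1193, -0.477464)–(1.75758, -0.1193, 0.5871)  len=1.0646
  (v32,v3,v33) [-+-] → (1.75758, -0.1193, 0.5871)–(1.65332, -0.1193, 0.730617)  len=0.1774
  (v33,v3,v4) [-++] → (1.65332, -0.1193, 0.730617)–(1.06738, -0.1193, 1.5371)  len=0.9969
  (v33,v4,v5) [-++] → (1.06738, -0.1193, 1.5371)–(0.1193, -0.1193, 1.84518)  len=0.9969

Chained into 1 loop(s):
  loop 1: 20 segments, perimeter = 11.5144
Total perimeter = 11.514

loops=1 perimeter=11.514


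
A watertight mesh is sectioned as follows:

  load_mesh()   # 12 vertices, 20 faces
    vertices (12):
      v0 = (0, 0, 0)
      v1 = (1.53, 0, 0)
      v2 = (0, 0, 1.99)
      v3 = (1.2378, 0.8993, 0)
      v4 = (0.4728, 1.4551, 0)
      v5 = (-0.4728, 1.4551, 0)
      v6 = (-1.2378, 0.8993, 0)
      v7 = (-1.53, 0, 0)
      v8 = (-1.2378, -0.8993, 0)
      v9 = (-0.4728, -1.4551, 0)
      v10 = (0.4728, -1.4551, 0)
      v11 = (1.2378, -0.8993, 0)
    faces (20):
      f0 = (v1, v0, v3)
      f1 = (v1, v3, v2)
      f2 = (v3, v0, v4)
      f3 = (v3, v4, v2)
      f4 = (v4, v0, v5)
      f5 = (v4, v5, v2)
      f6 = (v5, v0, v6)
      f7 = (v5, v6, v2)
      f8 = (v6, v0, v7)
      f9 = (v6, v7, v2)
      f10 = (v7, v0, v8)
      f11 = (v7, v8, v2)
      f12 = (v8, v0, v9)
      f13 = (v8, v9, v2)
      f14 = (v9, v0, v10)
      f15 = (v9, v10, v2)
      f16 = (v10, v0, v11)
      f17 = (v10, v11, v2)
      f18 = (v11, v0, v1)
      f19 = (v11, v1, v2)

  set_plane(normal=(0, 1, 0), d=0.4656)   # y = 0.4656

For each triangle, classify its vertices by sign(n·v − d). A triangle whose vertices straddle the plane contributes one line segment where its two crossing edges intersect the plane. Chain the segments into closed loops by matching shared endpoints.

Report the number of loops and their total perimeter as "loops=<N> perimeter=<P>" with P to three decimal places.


loops=1 perimeter=6.737

Straddling triangles (10 of 20):
  (v1,v0,v3) [--+] → (0.640854, 0.4656, 0)–(1.37872, 0.4656, 0)  len=0.7379
  (v1,v3,v2) [-+-] → (1.37872, 0.4656, 0)–(0.640854, 0.4656, 0.959705)  len=1.2106
  (v3,v0,v4) [+-+] → (0.640854, 0.4656, 0)–(0.151286, 0.4656, 0)  len=0.4896
  (v3,v4,v2) [++-] → (0.151286, 0.4656, 1.35324)–(0.640854, 0.4656, 0.959705)  len=0.6281
  (v4,v0,v5) [+-+] → (0.151286, 0.4656, 0)–(-0.151286, 0.4656, 0)  len=0.3026
  (v4,v5,v2) [++-] → (-0.151286, 0.4656, 1.35324)–(0.151286, 0.4656, 1.35324)  len=0.3026
  (v5,v0,v6) [+-+] → (-0.151286, 0.4656, 0)–(-0.640854, 0.4656, 0)  len=0.4896
  (v5,v6,v2) [++-] → (-0.640854, 0.4656, 0.959705)–(-0.151286, 0.4656, 1.35324)  len=0.6281
  (v6,v0,v7) [+--] → (-0.640854, 0.4656, 0)–(-1.37872, 0.4656, 0)  len=0.7379
  (v6,v7,v2) [+--] → (-1.37872, 0.4656, 0)–(-0.640854, 0.4656, 0.959705)  len=1.2106

Chained into 1 loop(s):
  loop 1: 10 segments, perimeter = 6.7374
Total perimeter = 6.737


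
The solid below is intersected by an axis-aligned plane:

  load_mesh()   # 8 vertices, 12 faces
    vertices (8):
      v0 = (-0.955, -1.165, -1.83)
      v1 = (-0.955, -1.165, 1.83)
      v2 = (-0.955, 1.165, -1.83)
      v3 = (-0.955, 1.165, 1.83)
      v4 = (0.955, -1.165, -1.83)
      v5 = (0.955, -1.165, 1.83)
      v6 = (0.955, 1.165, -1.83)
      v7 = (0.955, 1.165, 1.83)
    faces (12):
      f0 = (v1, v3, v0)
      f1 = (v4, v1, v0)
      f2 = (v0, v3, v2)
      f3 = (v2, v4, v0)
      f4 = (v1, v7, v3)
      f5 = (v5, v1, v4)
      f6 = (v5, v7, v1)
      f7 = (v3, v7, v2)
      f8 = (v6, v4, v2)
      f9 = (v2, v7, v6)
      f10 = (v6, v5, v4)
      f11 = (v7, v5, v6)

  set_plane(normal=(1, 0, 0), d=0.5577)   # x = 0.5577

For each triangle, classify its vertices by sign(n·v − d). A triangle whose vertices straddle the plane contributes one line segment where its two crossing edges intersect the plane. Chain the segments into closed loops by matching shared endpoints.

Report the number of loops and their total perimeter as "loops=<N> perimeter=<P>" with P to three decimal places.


Straddling triangles (8 of 12):
  (v4,v1,v0) [+--] → (0.5577, -1.165, -1.06868)–(0.5577, -1.165, -1.83)  len=0.7613
  (v2,v4,v0) [-+-] → (0.5577, -0.680336, -1.83)–(0.5577, -1.165, -1.83)  len=0.4847
  (v1,v7,v3) [-+-] → (0.5577, 0.680336, 1.83)–(0.5577, 1.165, 1.83)  len=0.4847
  (v5,v1,v4) [+-+] → (0.5577, -1.165, 1.83)–(0.5577, -1.165, -1.06868)  len=2.8987
  (v5,v7,v1) [++-] → (0.5577, 0.680336, 1.83)–(0.5577, -1.165, 1.83)  len=1.8453
  (v3,v7,v2) [-+-] → (0.5577, 1.165, 1.83)–(0.5577, 1.165, 1.06868)  len=0.7613
  (v6,v4,v2) [++-] → (0.5577, -0.680336, -1.83)–(0.5577, 1.165, -1.83)  len=1.8453
  (v2,v7,v6) [-++] → (0.5577, 1.165, 1.06868)–(0.5577, 1.165, -1.83)  len=2.8987

Chained into 1 loop(s):
  loop 1: 8 segments, perimeter = 11.9800
Total perimeter = 11.980

loops=1 perimeter=11.980


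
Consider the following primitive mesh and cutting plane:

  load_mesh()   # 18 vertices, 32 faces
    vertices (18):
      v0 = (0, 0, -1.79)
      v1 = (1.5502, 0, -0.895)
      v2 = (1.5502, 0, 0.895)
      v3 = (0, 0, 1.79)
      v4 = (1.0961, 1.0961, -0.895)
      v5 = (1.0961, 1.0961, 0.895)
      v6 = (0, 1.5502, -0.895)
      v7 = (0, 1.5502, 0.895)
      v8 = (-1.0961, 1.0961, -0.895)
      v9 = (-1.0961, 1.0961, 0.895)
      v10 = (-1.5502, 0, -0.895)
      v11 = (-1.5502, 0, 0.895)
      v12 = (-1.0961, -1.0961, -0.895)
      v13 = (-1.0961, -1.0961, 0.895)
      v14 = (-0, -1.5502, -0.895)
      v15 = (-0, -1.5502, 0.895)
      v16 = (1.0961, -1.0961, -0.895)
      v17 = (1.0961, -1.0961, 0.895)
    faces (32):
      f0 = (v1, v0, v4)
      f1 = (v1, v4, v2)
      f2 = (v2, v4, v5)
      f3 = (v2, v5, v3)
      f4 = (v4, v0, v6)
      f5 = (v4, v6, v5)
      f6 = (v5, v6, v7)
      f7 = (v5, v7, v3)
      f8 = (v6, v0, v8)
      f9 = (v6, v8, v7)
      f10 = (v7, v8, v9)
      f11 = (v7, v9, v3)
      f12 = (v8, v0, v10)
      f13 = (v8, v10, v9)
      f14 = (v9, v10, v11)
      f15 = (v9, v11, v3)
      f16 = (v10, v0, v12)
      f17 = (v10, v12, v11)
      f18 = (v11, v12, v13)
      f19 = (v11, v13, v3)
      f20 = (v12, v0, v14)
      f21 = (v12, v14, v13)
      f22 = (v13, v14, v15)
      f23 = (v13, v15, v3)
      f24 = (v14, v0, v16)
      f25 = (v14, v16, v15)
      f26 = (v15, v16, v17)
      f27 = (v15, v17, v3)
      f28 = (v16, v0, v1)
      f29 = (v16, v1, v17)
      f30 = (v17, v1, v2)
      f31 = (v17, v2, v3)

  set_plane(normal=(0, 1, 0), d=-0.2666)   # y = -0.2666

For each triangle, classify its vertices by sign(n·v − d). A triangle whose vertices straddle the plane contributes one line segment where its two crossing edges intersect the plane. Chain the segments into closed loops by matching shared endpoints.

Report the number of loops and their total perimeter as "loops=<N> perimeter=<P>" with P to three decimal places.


Straddling triangles (12 of 32):
  (v10,v0,v12) [++-] → (-0.2666, -0.2666, -1.57231)–(-1.43975, -0.2666, -0.895)  len=1.3546
  (v10,v12,v11) [+-+] → (-1.43975, -0.2666, -0.895)–(-1.43975, -0.2666, 0.459625)  len=1.3546
  (v11,v12,v13) [+--] → (-1.43975, -0.2666, 0.459625)–(-1.43975, -0.2666, 0.895)  len=0.4354
  (v11,v13,v3) [+-+] → (-1.43975, -0.2666, 0.895)–(-0.2666, -0.2666, 1.57231)  len=1.3546
  (v12,v0,v14) [-+-] → (-0.2666, -0.2666, -1.57231)–(0, -0.2666, -1.63608)  len=0.2741
  (v13,v15,v3) [--+] → (0, -0.2666, 1.63608)–(-0.2666, -0.2666, 1.57231)  len=0.2741
  (v14,v0,v16) [-+-] → (0, -0.2666, -1.63608)–(0.2666, -0.2666, -1.57231)  len=0.2741
  (v15,v17,v3) [--+] → (0.2666, -0.2666, 1.57231)–(0, -0.2666, 1.63608)  len=0.2741
  (v16,v0,v1) [-++] → (0.2666, -0.2666, -1.57231)–(1.43975, -0.2666, -0.895)  len=1.3546
  (v16,v1,v17) [-+-] → (1.43975, -0.2666, -0.895)–(1.43975, -0.2666, -0.459625)  len=0.4354
  (v17,v1,v2) [-++] → (1.43975, -0.2666, -0.459625)–(1.43975, -0.2666, 0.895)  len=1.3546
  (v17,v2,v3) [-++] → (1.43975, -0.2666, 0.895)–(0.2666, -0.2666, 1.57231)  len=1.3546

Chained into 1 loop(s):
  loop 1: 12 segments, perimeter = 10.0950
Total perimeter = 10.095

loops=1 perimeter=10.095
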